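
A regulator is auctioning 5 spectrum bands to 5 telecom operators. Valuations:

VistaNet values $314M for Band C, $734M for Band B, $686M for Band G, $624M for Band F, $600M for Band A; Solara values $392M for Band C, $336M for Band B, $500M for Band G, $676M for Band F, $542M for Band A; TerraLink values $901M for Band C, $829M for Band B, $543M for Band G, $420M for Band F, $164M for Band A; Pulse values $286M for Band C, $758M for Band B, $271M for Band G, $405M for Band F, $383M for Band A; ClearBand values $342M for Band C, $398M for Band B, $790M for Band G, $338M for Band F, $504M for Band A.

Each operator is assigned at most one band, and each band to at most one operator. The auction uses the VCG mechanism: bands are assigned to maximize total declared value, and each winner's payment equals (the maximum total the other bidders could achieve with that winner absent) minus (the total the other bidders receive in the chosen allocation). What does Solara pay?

Solara pays $24M.

Efficient allocation: VistaNet→Band A ($600M), Solara→Band F ($676M), TerraLink→Band C ($901M), Pulse→Band B ($758M), ClearBand→Band G ($790M); total welfare W = $3725M.
Solara receives Band F at value $676M, so the others get W − 676 = $3049M.
Without Solara: best allocation of the remaining 4 bidders over all 5 bands is VistaNet→Band F ($624M), TerraLink→Band C ($901M), Pulse→Band B ($758M), ClearBand→Band G ($790M), total $3073M.
VCG payment = (others' best without Solara) − (others' welfare with Solara) = 3073 − 3049 = $24M.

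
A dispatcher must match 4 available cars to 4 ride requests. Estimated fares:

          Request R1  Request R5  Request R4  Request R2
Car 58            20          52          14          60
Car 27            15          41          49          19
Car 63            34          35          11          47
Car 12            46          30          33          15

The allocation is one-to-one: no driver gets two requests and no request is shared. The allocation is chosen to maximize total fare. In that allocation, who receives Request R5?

Optimal: Car 58→Request R5 ($52), Car 27→Request R4 ($49), Car 63→Request R2 ($47), Car 12→Request R1 ($46) — total 52+49+47+46 = $194.
Row-greedy (each driver in turn takes its best remaining request) gives $190, worse by 4.
Next-best assignment: Car 58→Request R2, Car 27→Request R4, Car 63→Request R5, Car 12→Request R1 = $190.
Swapping Car 27↔Car 63 (Car 27→Request R2 $19, Car 63→Request R4 $11) loses 66.
Car 58's own top request is Request R2 ($60), but forcing Car 58→Request R2 and reassigning the rest optimally gives only $190 — worse by 4.

Car 58 receives Request R5.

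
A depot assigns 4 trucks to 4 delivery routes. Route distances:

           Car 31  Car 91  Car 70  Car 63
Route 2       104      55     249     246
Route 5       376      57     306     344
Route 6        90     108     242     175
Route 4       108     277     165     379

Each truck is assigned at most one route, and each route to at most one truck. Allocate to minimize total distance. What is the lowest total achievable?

Treat this as an assignment problem: match each truck to one route.
Optimal: Car 31→Route 2 (104 km), Car 91→Route 5 (57 km), Car 70→Route 4 (165 km), Car 63→Route 6 (175 km) — total 104+57+165+175 = 501 km.
Row-greedy (each truck in turn takes its cheapest remaining route) gives 654 km, worse by 153.

Minimum total: 501 km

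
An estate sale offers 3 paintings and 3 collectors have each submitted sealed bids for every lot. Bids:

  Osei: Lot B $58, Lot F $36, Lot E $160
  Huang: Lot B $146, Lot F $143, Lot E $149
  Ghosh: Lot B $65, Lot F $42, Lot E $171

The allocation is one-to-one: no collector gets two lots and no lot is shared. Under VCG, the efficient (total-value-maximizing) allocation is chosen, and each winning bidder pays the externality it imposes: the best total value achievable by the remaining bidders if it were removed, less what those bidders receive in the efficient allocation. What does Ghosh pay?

Efficient allocation: Osei→Lot B ($58), Huang→Lot F ($143), Ghosh→Lot E ($171); total welfare W = $372.
Ghosh receives Lot E at value $171, so the others get W − 171 = $201.
Without Ghosh: best allocation of the remaining 2 bidders over all 3 lots is Osei→Lot E ($160), Huang→Lot B ($146), total $306.
VCG payment = (others' best without Ghosh) − (others' welfare with Ghosh) = 306 − 201 = $105.

Ghosh pays $105.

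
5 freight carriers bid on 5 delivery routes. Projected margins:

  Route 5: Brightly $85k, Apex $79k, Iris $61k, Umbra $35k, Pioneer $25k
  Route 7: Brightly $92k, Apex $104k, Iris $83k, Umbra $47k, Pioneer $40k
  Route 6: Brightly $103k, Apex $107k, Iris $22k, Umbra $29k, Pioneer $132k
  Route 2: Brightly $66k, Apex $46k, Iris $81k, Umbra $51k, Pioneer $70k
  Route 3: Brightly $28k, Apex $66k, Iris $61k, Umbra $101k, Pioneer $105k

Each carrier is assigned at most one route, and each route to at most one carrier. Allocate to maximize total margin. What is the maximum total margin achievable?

Optimal: Brightly→Route 5 ($85k), Apex→Route 7 ($104k), Iris→Route 2 ($81k), Umbra→Route 3 ($101k), Pioneer→Route 6 ($132k) — total 85+104+81+101+132 = $503k.
Row-greedy (each carrier in turn takes its best remaining route) gives $414k, worse by 89.
Next-best assignment: Brightly→Route 7, Apex→Route 5, Iris→Route 2, Umbra→Route 3, Pioneer→Route 6 = $485k.

Maximum total: $503k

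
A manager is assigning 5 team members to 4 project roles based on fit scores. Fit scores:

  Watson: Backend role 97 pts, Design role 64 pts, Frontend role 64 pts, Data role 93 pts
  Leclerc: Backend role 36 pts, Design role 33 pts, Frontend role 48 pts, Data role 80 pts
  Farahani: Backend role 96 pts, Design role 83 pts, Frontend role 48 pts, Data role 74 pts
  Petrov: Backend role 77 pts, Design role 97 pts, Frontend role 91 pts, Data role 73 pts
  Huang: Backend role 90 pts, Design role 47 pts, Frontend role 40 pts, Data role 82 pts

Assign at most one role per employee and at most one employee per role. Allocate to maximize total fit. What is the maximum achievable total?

Optimal: Huang→Backend role (90 pts), Farahani→Design role (83 pts), Petrov→Frontend role (91 pts), Watson→Data role (93 pts) — total 90+83+91+93 = 357 pts.

Max total: 357 pts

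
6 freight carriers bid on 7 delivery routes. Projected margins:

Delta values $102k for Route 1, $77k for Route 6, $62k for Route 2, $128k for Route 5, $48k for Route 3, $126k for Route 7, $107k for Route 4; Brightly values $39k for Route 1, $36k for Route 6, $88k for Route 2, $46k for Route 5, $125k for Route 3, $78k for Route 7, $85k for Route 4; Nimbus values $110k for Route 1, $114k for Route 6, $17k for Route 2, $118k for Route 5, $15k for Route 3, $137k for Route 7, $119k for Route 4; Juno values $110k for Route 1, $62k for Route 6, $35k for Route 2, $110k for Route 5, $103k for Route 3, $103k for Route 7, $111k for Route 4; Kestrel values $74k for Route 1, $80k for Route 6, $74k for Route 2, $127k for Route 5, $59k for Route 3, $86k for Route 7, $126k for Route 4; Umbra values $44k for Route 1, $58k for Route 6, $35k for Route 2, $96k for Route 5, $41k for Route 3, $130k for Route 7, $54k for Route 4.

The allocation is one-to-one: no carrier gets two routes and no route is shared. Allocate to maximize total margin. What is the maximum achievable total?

This is a one-to-one assignment (maximum-weight bipartite matching).
Optimal: Delta→Route 5 ($128k), Brightly→Route 3 ($125k), Nimbus→Route 6 ($114k), Juno→Route 1 ($110k), Kestrel→Route 4 ($126k), Umbra→Route 7 ($130k) — total 128+125+114+110+126+130 = $733k.
Max-entry greedy (repeatedly take the single best remaining cell) gives $684k, worse by 49.
Swapping Juno↔Brightly (Juno→Route 3 $103k, Brightly→Route 1 $39k) loses 93.
Every other assignment is strictly worse.

Max total: $733k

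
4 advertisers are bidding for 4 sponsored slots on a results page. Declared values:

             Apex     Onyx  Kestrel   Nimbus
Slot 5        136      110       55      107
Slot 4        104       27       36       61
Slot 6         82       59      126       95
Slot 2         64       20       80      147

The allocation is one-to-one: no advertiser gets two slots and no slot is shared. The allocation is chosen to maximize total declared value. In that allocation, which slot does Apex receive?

Apex receives Slot 4.

Optimal: Apex→Slot 4 ($104), Onyx→Slot 5 ($110), Kestrel→Slot 6 ($126), Nimbus→Slot 2 ($147) — total 104+110+126+147 = $487.
Max-entry greedy (repeatedly take the single best remaining cell) gives $436, worse by 51.
Next-best assignment: Apex→Slot 5, Onyx→Slot 4, Kestrel→Slot 6, Nimbus→Slot 2 = $436.
Checked against all permutations: $487 is optimal.
Apex's own top slot is Slot 5 ($136), but forcing Apex→Slot 5 and reassigning the rest optimally gives only $436 — worse by 51.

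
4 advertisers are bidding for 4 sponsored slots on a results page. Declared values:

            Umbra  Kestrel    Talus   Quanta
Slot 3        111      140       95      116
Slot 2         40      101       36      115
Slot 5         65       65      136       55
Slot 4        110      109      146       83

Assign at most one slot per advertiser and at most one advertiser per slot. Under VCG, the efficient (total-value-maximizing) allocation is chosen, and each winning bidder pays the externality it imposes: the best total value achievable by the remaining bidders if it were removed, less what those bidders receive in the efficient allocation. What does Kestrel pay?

Efficient allocation: Umbra→Slot 4 ($110), Kestrel→Slot 3 ($140), Talus→Slot 5 ($136), Quanta→Slot 2 ($115); total welfare W = $501.
Kestrel receives Slot 3 at value $140, so the others get W − 140 = $361.
Without Kestrel: best allocation of the remaining 3 bidders over all 4 slots is Umbra→Slot 3 ($111), Talus→Slot 4 ($146), Quanta→Slot 2 ($115), total $372.
VCG payment = (others' best without Kestrel) − (others' welfare with Kestrel) = 372 − 361 = $11.

Kestrel pays $11.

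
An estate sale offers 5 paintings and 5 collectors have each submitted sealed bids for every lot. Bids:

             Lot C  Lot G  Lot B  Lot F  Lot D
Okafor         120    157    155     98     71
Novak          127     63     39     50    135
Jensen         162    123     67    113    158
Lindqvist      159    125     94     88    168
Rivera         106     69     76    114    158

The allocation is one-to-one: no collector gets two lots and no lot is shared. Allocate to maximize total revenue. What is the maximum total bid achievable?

Max total: $691

Optimal: Okafor→Lot B ($155), Novak→Lot D ($135), Jensen→Lot C ($162), Lindqvist→Lot G ($125), Rivera→Lot F ($114) — total 155+135+162+125+114 = $691.
Max-entry greedy (repeatedly take the single best remaining cell) gives $640, worse by 51.
Every other assignment is strictly worse.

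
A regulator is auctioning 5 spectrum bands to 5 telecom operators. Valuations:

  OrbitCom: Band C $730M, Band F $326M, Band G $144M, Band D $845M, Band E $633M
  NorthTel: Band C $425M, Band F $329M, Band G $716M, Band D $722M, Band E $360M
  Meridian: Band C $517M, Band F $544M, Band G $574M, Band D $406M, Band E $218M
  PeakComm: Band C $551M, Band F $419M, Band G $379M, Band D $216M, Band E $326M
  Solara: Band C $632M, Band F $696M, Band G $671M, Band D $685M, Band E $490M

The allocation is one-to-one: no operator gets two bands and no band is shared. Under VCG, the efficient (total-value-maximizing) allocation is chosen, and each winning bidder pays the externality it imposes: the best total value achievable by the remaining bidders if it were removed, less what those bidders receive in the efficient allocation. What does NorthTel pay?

NorthTel pays $212M.

Efficient allocation: OrbitCom→Band E ($633M), NorthTel→Band D ($722M), Meridian→Band G ($574M), PeakComm→Band C ($551M), Solara→Band F ($696M); total welfare W = $3176M.
NorthTel receives Band D at value $722M, so the others get W − 722 = $2454M.
Without NorthTel: best allocation of the remaining 4 bidders over all 5 bands is OrbitCom→Band D ($845M), Meridian→Band G ($574M), PeakComm→Band C ($551M), Solara→Band F ($696M), total $2666M.
VCG payment = (others' best without NorthTel) − (others' welfare with NorthTel) = 2666 − 2454 = $212M.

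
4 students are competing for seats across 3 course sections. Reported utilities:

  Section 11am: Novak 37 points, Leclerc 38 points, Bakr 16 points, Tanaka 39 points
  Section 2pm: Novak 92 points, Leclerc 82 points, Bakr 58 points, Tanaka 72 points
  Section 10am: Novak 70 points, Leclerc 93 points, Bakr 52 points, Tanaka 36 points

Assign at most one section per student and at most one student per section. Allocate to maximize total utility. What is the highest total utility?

Optimal: Tanaka→Section 11am (39 points), Novak→Section 2pm (92 points), Leclerc→Section 10am (93 points) — total 39+92+93 = 224 points.
Row-greedy (each student in turn takes its best remaining section) gives 201 points, worse by 23.
Next-best assignment: Novak→Section 11am, Tanaka→Section 2pm, Leclerc→Section 10am = 202 points.
Checked against all permutations: 224 points is optimal.

Max total: 224 points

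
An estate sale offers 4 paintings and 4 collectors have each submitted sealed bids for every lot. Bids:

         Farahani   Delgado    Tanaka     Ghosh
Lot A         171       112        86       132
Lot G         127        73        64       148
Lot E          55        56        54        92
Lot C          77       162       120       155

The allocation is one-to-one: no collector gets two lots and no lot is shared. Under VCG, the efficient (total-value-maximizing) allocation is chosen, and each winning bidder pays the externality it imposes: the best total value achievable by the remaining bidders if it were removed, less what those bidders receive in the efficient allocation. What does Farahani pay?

Efficient allocation: Farahani→Lot A ($171), Delgado→Lot C ($162), Tanaka→Lot E ($54), Ghosh→Lot G ($148); total welfare W = $535.
Farahani receives Lot A at value $171, so the others get W − 171 = $364.
Without Farahani: best allocation of the remaining 3 bidders over all 4 lots is Delgado→Lot C ($162), Tanaka→Lot A ($86), Ghosh→Lot G ($148), total $396.
VCG payment = (others' best without Farahani) − (others' welfare with Farahani) = 396 − 364 = $32.

Farahani pays $32.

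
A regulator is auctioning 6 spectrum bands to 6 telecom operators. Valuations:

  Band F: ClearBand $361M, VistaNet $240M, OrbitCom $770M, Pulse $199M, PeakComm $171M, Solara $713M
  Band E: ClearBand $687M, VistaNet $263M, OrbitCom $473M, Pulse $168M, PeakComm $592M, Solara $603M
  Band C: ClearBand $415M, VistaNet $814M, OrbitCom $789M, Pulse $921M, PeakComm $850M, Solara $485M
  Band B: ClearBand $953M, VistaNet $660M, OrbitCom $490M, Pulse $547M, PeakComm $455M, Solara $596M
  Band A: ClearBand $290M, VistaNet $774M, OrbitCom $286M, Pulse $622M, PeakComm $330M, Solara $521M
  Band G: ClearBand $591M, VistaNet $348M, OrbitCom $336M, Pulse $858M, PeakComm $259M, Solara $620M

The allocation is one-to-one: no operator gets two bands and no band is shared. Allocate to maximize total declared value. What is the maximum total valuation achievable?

Treat this as an assignment problem: match each operator to one band.
Optimal: ClearBand→Band B ($953M), VistaNet→Band A ($774M), OrbitCom→Band F ($770M), Pulse→Band G ($858M), PeakComm→Band C ($850M), Solara→Band E ($603M) — total 953+774+770+858+850+603 = $4808M.
Column-greedy (each band in turn goes to its best remaining operator) gives $3818M, worse by 990.
Swapping VistaNet↔Solara (VistaNet→Band E $263M, Solara→Band A $521M) loses 593.

Maximum total: $4808M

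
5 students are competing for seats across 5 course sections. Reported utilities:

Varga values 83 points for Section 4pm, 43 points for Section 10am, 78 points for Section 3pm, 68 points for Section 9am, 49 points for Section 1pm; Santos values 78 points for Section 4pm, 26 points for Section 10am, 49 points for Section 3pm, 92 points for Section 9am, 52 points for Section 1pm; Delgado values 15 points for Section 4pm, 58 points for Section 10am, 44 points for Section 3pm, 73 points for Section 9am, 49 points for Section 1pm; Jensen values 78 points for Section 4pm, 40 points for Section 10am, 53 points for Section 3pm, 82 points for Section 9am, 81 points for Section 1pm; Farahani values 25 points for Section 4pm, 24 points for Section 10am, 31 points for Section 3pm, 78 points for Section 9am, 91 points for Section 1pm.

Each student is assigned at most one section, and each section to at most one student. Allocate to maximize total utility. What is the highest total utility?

Max total: 397 points

Optimal: Varga→Section 3pm (78 points), Santos→Section 9am (92 points), Delgado→Section 10am (58 points), Jensen→Section 4pm (78 points), Farahani→Section 1pm (91 points) — total 78+92+58+78+91 = 397 points.
Max-entry greedy (repeatedly take the single best remaining cell) gives 377 points, worse by 20.
Next-best assignment: Varga→Section 3pm, Santos→Section 4pm, Delgado→Section 10am, Jensen→Section 9am, Farahani→Section 1pm = 387 points.
Swapping Varga↔Santos (Varga→Section 9am 68 points, Santos→Section 3pm 49 points) loses 53.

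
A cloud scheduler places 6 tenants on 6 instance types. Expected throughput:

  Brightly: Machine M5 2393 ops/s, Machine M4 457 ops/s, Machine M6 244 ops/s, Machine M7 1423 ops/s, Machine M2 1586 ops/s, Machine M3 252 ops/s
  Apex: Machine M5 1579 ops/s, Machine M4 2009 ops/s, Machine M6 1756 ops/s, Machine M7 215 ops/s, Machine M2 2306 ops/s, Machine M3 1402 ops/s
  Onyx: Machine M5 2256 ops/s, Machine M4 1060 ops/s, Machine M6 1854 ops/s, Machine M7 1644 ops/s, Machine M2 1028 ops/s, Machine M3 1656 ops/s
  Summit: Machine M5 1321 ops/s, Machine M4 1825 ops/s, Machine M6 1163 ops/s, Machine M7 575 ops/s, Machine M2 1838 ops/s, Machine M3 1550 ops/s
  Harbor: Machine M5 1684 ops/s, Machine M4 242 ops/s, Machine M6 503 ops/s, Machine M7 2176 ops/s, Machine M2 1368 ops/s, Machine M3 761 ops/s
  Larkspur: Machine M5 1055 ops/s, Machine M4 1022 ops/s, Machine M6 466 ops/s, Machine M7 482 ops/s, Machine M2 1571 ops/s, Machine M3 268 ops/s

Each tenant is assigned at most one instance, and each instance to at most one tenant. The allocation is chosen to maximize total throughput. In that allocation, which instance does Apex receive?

Apex receives Machine M4.

Optimal: Brightly→Machine M5 (2393 ops/s), Apex→Machine M4 (2009 ops/s), Onyx→Machine M6 (1854 ops/s), Summit→Machine M3 (1550 ops/s), Harbor→Machine M7 (2176 ops/s), Larkspur→Machine M2 (1571 ops/s) — total 2393+2009+1854+1550+2176+1571 = 11553 ops/s.
Row-greedy (each tenant in turn takes its best remaining instance) gives 10822 ops/s, worse by 731.
Next-best assignment: Brightly→Machine M5, Apex→Machine M6, Onyx→Machine M3, Summit→Machine M4, Harbor→Machine M7, Larkspur→Machine M2 = 11377 ops/s.
Swapping Brightly↔Onyx (Brightly→Machine M6 244 ops/s, Onyx→Machine M5 2256 ops/s) loses 1747.
Every other assignment is strictly worse.
Apex's own top instance is Machine M2 (2306 ops/s), but forcing Apex→Machine M2 and reassigning the rest optimally gives only 11301 ops/s — worse by 252.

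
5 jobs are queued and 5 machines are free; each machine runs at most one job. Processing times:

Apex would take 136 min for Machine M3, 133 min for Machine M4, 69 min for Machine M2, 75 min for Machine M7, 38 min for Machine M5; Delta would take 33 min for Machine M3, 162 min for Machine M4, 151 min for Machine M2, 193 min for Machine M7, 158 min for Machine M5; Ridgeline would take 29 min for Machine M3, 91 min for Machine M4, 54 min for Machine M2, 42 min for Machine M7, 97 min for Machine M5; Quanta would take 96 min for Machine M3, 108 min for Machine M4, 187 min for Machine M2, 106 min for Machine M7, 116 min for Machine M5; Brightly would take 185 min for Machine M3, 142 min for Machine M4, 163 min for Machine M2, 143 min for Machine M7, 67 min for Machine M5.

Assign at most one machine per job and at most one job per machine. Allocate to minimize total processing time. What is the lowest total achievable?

This is a one-to-one assignment (minimum-cost bipartite matching).
Optimal: Apex→Machine M2 (69 min), Delta→Machine M3 (33 min), Ridgeline→Machine M7 (42 min), Quanta→Machine M4 (108 min), Brightly→Machine M5 (67 min) — total 69+33+42+108+67 = 319 min.
Column-greedy (each machine in turn goes to its cheapest remaining job) gives 507 min, worse by 188.
No other one-to-one assignment undercuts 319 min.

Minimum total: 319 min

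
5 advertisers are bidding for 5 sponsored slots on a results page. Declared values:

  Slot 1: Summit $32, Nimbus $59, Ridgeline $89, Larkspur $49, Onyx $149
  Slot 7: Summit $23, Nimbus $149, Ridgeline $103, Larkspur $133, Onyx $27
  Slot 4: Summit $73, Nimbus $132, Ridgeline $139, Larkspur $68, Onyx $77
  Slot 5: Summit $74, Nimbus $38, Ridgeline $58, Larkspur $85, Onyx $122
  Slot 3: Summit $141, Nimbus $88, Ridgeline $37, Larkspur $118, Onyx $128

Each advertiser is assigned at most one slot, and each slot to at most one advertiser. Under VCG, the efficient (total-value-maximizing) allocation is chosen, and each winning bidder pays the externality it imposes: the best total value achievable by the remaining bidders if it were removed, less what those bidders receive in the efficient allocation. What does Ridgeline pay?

Efficient allocation: Summit→Slot 3 ($141), Nimbus→Slot 7 ($149), Ridgeline→Slot 4 ($139), Larkspur→Slot 5 ($85), Onyx→Slot 1 ($149); total welfare W = $663.
Ridgeline receives Slot 4 at value $139, so the others get W − 139 = $524.
Without Ridgeline: best allocation of the remaining 4 bidders over all 5 slots is Summit→Slot 3 ($141), Nimbus→Slot 4 ($132), Larkspur→Slot 7 ($133), Onyx→Slot 1 ($149), total $555.
VCG payment = (others' best without Ridgeline) − (others' welfare with Ridgeline) = 555 − 524 = $31.

Ridgeline pays $31.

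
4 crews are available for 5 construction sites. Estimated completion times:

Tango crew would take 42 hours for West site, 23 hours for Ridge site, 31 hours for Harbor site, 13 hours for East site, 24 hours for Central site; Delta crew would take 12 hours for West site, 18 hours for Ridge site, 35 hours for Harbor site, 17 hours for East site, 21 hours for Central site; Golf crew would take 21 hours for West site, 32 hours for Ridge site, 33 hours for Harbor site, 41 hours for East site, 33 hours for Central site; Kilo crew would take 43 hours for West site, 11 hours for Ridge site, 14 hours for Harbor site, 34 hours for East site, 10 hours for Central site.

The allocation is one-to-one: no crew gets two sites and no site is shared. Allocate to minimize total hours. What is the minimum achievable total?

Optimal: Tango crew→East site (13 hours), Delta crew→Ridge site (18 hours), Golf crew→West site (21 hours), Kilo crew→Central site (10 hours) — total 13+18+21+10 = 62 hours.
Row-greedy (each crew in turn takes its cheapest remaining site) gives 67 hours, worse by 5.
Next-best assignment: Tango crew→East site, Delta crew→Ridge site, Golf crew→West site, Kilo crew→Harbor site = 66 hours.
Swapping Delta crew↔Tango crew (Delta crew→East site 17 hours, Tango crew→Ridge site 23 hours) adds 9.

Minimum total: 62 hours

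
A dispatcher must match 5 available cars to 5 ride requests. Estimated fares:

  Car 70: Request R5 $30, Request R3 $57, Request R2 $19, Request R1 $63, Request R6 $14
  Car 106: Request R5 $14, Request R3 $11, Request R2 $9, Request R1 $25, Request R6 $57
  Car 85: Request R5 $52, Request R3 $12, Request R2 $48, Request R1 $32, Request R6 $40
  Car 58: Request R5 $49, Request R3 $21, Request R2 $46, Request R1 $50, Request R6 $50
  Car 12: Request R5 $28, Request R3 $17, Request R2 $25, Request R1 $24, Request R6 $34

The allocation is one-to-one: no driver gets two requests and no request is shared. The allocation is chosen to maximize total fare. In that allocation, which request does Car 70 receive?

Car 70 receives Request R3.

Optimal: Car 70→Request R3 ($57), Car 106→Request R6 ($57), Car 85→Request R5 ($52), Car 58→Request R1 ($50), Car 12→Request R2 ($25) — total 57+57+52+50+25 = $241.
Column-greedy (each request in turn goes to its best remaining driver) gives $214, worse by 27.
Checked against all permutations: $241 is optimal.
Car 70's own top request is Request R1 ($63), but forcing Car 70→Request R1 and reassigning the rest optimally gives only $235 — worse by 6.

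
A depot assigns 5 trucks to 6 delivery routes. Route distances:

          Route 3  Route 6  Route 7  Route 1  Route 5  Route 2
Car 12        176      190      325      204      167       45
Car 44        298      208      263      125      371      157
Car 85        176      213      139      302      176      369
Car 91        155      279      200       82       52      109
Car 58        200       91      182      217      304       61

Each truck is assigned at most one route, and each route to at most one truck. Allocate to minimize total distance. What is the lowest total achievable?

This is the linear assignment problem.
Optimal: Car 12→Route 2 (45 km), Car 44→Route 1 (125 km), Car 85→Route 7 (139 km), Car 91→Route 5 (52 km), Car 58→Route 6 (91 km) — total 45+125+139+52+91 = 452 km.
Column-greedy (each route in turn goes to its cheapest remaining truck) gives 677 km, worse by 225.
Next-best assignment: Car 12→Route 2, Car 44→Route 1, Car 85→Route 3, Car 91→Route 5, Car 58→Route 6 = 489 km.

Min total: 452 km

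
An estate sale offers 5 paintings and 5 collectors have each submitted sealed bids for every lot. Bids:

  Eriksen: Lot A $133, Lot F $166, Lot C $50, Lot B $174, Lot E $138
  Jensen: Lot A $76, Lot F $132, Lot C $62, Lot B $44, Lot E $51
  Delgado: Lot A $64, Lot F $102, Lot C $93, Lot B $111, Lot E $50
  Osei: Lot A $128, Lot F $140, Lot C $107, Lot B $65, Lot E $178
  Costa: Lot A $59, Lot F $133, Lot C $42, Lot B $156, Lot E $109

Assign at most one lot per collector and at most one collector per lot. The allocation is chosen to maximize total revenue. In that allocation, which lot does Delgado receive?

Delgado receives Lot C.

Optimal: Eriksen→Lot A ($133), Jensen→Lot F ($132), Delgado→Lot C ($93), Osei→Lot E ($178), Costa→Lot B ($156) — total 133+132+93+178+156 = $692.
Every other assignment is strictly worse.
Delgado's own top lot is Lot B ($111), but forcing Delgado→Lot B and reassigning the rest optimally gives only $617 — worse by 75.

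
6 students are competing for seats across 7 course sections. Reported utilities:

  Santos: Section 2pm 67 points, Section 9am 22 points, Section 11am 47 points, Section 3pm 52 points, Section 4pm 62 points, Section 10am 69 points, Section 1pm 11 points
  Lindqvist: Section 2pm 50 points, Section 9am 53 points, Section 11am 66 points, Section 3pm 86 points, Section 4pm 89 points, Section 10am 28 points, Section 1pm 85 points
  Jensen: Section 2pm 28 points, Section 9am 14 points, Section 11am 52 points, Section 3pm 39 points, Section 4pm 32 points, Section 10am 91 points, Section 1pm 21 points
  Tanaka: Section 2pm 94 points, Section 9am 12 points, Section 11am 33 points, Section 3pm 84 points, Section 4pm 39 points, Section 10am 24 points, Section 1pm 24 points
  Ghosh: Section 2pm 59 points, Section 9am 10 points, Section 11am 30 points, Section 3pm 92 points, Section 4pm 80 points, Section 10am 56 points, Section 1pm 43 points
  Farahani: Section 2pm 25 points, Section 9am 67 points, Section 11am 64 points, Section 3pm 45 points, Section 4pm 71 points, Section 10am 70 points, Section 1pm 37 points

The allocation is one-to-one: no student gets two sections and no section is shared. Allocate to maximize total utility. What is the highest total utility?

Optimal: Santos→Section 4pm (62 points), Lindqvist→Section 1pm (85 points), Jensen→Section 10am (91 points), Tanaka→Section 2pm (94 points), Ghosh→Section 3pm (92 points), Farahani→Section 9am (67 points) — total 62+85+91+94+92+67 = 491 points.
Column-greedy (each section in turn goes to its best remaining student) gives 472 points, worse by 19.
Next-best assignment: Santos→Section 4pm, Lindqvist→Section 1pm, Jensen→Section 10am, Tanaka→Section 2pm, Ghosh→Section 3pm, Farahani→Section 11am = 488 points.

Maximum total: 491 points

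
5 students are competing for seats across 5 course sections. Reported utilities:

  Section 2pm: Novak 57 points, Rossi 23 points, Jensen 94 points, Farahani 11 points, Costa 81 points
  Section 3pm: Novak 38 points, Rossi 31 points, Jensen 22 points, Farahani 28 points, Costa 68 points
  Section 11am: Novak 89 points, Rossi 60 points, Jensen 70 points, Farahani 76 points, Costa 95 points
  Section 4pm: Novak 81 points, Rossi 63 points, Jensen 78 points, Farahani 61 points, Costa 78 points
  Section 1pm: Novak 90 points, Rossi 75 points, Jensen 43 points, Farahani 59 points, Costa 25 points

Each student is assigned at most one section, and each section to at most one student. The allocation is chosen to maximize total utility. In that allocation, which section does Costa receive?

Optimal: Novak→Section 4pm (81 points), Rossi→Section 1pm (75 points), Jensen→Section 2pm (94 points), Farahani→Section 11am (76 points), Costa→Section 3pm (68 points) — total 81+75+94+76+68 = 394 points.
Max-entry greedy (repeatedly take the single best remaining cell) gives 370 points, worse by 24.
Swapping Farahani↔Rossi (Farahani→Section 1pm 59 points, Rossi→Section 11am 60 points) loses 32.
Checked against all permutations: 394 points is optimal.
Costa's own top section is Section 11am (95 points), but forcing Costa→Section 11am and reassigning the rest optimally gives only 373 points — worse by 21.

Costa receives Section 3pm.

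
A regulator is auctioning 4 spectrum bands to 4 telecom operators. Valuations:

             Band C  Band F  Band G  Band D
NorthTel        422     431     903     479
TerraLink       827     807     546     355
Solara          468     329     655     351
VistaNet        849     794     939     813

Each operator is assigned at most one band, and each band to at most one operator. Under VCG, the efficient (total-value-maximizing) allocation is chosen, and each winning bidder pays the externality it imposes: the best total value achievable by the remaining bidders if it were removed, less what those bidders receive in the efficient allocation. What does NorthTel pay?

NorthTel pays $223M.

Efficient allocation: NorthTel→Band G ($903M), TerraLink→Band F ($807M), Solara→Band C ($468M), VistaNet→Band D ($813M); total welfare W = $2991M.
NorthTel receives Band G at value $903M, so the others get W − 903 = $2088M.
Without NorthTel: best allocation of the remaining 3 bidders over all 4 bands is TerraLink→Band F ($807M), Solara→Band G ($655M), VistaNet→Band C ($849M), total $2311M.
VCG payment = (others' best without NorthTel) − (others' welfare with NorthTel) = 2311 − 2088 = $223M.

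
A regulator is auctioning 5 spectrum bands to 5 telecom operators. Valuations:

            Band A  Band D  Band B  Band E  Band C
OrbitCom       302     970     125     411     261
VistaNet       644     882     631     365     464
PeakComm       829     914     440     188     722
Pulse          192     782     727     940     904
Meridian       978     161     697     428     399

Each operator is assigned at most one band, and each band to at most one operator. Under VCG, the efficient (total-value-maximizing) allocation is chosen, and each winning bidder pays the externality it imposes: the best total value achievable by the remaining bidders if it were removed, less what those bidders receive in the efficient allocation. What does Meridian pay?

Meridian pays $107M.

Efficient allocation: OrbitCom→Band D ($970M), VistaNet→Band B ($631M), PeakComm→Band C ($722M), Pulse→Band E ($940M), Meridian→Band A ($978M); total welfare W = $4241M.
Meridian receives Band A at value $978M, so the others get W − 978 = $3263M.
Without Meridian: best allocation of the remaining 4 bidders over all 5 bands is OrbitCom→Band D ($970M), VistaNet→Band B ($631M), PeakComm→Band A ($829M), Pulse→Band E ($940M), total $3370M.
VCG payment = (others' best without Meridian) − (others' welfare with Meridian) = 3370 − 3263 = $107M.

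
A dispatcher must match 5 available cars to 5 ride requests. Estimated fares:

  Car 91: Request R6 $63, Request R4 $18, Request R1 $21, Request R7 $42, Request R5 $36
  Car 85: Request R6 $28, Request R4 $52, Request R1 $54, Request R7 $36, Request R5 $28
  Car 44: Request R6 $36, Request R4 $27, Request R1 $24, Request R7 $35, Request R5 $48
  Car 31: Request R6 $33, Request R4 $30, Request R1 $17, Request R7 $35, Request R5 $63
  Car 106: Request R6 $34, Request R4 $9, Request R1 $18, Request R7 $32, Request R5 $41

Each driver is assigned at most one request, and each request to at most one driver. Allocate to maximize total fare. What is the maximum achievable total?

Optimal: Car 91→Request R6 ($63), Car 85→Request R1 ($54), Car 44→Request R4 ($27), Car 31→Request R5 ($63), Car 106→Request R7 ($32) — total 63+54+27+63+32 = $239.
Column-greedy (each request in turn goes to its best remaining driver) gives $215, worse by 24.
Every other assignment is strictly worse.

Maximum total: $239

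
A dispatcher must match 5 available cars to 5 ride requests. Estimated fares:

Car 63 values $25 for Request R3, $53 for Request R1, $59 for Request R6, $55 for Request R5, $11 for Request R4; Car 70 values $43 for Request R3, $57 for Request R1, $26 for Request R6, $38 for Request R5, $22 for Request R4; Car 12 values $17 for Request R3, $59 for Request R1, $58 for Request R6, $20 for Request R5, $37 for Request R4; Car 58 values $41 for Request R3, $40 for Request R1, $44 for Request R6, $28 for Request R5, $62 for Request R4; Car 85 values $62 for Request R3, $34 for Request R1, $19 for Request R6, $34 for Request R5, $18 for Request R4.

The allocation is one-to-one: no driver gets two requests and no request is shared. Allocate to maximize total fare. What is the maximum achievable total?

Optimal: Car 63→Request R5 ($55), Car 70→Request R1 ($57), Car 12→Request R6 ($58), Car 58→Request R4 ($62), Car 85→Request R3 ($62) — total 55+57+58+62+62 = $294.
Max-entry greedy (repeatedly take the single best remaining cell) gives $280, worse by 14.
Checked against all permutations: $294 is optimal.

Maximum total: $294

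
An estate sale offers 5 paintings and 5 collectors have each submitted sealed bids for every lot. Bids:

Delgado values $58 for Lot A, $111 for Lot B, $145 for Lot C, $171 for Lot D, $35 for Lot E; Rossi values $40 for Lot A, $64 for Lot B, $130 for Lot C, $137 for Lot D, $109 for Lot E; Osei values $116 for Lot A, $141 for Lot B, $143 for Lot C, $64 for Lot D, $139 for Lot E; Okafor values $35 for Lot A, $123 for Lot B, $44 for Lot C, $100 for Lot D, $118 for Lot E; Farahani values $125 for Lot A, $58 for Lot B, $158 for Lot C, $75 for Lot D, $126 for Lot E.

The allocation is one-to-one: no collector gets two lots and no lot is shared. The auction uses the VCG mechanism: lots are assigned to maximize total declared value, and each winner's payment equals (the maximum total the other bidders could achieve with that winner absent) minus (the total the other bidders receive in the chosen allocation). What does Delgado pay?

Efficient allocation: Delgado→Lot D ($171), Rossi→Lot C ($130), Osei→Lot E ($139), Okafor→Lot B ($123), Farahani→Lot A ($125); total welfare W = $688.
Delgado receives Lot D at value $171, so the others get W − 171 = $517.
Without Delgado: best allocation of the remaining 4 bidders over all 5 lots is Rossi→Lot D ($137), Osei→Lot E ($139), Okafor→Lot B ($123), Farahani→Lot C ($158), total $557.
VCG payment = (others' best without Delgado) − (others' welfare with Delgado) = 557 − 517 = $40.

Delgado pays $40.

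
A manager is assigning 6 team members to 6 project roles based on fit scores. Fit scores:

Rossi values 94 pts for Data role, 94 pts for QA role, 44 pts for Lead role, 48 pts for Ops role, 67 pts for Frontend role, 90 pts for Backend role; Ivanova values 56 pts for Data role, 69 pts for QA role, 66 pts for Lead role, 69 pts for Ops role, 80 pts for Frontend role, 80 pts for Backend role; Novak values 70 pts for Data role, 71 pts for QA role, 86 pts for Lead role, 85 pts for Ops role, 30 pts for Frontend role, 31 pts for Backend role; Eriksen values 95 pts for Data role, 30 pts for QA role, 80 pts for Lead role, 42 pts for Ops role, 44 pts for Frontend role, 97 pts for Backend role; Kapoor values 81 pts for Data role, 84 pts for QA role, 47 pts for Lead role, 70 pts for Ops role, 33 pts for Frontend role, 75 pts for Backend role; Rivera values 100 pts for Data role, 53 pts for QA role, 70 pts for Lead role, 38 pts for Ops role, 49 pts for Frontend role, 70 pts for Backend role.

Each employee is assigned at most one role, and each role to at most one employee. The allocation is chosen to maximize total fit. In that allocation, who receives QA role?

Rossi receives QA role.

Treat this as an assignment problem: match each employee to one role.
Optimal: Rossi→QA role (94 pts), Ivanova→Frontend role (80 pts), Novak→Lead role (86 pts), Eriksen→Backend role (97 pts), Kapoor→Ops role (70 pts), Rivera→Data role (100 pts) — total 94+80+86+97+70+100 = 527 pts.
Row-greedy (each employee in turn takes its best remaining role) gives 479 pts, worse by 48.
Next-best assignment: Rossi→Backend role, Ivanova→Frontend role, Novak→Ops role, Eriksen→Lead role, Kapoor→QA role, Rivera→Data role = 519 pts.
Checked against all permutations: 527 pts is optimal.
Rossi's own top role is Data role (94 pts), but forcing Rossi→Data role and reassigning the rest optimally gives only 510 pts — worse by 17.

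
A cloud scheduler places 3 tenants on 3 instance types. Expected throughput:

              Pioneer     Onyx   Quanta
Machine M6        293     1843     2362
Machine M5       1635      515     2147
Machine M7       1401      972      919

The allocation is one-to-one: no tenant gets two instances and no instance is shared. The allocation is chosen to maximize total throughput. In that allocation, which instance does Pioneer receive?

Optimal: Pioneer→Machine M7 (1401 ops/s), Onyx→Machine M6 (1843 ops/s), Quanta→Machine M5 (2147 ops/s) — total 1401+1843+2147 = 5391 ops/s.
Max-entry greedy (repeatedly take the single best remaining cell) gives 4969 ops/s, worse by 422.
No other one-to-one assignment exceeds 5391 ops/s.
Pioneer's own top instance is Machine M5 (1635 ops/s), but forcing Pioneer→Machine M5 and reassigning the rest optimally gives only 4969 ops/s — worse by 422.

Pioneer receives Machine M7.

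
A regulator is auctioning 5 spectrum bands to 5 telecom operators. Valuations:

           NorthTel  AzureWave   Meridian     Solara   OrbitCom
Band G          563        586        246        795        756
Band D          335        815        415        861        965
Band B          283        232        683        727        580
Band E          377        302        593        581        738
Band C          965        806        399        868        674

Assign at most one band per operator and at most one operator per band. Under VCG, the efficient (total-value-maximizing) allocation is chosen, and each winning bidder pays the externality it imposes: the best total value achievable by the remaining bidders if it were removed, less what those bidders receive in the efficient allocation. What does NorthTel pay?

Efficient allocation: NorthTel→Band C ($965M), AzureWave→Band D ($815M), Meridian→Band B ($683M), Solara→Band G ($795M), OrbitCom→Band E ($738M); total welfare W = $3996M.
NorthTel receives Band C at value $965M, so the others get W − 965 = $3031M.
Without NorthTel: best allocation of the remaining 4 bidders over all 5 bands is AzureWave→Band C ($806M), Meridian→Band B ($683M), Solara→Band G ($795M), OrbitCom→Band D ($965M), total $3249M.
VCG payment = (others' best without NorthTel) − (others' welfare with NorthTel) = 3249 − 3031 = $218M.

NorthTel pays $218M.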